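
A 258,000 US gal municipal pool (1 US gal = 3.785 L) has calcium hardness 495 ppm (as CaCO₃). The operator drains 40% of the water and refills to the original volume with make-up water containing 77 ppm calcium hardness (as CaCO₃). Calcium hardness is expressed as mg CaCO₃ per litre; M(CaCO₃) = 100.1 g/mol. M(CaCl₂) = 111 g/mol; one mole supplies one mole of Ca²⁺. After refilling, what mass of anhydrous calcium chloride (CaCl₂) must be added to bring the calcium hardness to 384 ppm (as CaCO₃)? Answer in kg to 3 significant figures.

Volume: 258,000 US gal × 3.785 L/gal = 976,530 L.
After draining 40% and refilling: 495 × 0.60 + 77 × 0.40 = 327.8 ppm.
Deficit to target: 384 − 327.8 = 56.2 mg/L.
As CaCO₃: 56.2 mg/L × 976,530 L = 54,880 g; ÷ 100.1 = 548.3 mol Ca²⁺.
Mass: 548.3 × 111 = 60,860 g.

60.9 kg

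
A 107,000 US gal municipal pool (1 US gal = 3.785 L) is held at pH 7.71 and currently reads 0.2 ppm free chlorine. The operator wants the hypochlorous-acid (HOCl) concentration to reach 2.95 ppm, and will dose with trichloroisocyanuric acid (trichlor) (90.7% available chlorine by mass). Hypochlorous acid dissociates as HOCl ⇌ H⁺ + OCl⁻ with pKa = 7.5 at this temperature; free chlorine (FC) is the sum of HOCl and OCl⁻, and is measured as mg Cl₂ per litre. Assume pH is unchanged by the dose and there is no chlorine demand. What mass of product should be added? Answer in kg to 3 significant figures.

3.36 kg

Volume: 107,000 US gal × 3.785 L/gal = 404,995 L.
[OCl⁻]/[HOCl] = 10^(pH − pKa) = 10^(7.71 − 7.5) = 1.622; fraction as HOCl = 1/(1 + 1.622) = 0.3814.
Free chlorine required for 2.95 ppm HOCl: 2.95 / 0.3814 = 7.734 ppm.
FC to add: 7.734 − 0.2 = 7.534 mg/L as Cl₂.
Cl₂ equivalent: 7.534 mg/L × 404,995 L = 3051 g.
Product at 90.7% available Cl: 3051 / 0.907 = 3364 g.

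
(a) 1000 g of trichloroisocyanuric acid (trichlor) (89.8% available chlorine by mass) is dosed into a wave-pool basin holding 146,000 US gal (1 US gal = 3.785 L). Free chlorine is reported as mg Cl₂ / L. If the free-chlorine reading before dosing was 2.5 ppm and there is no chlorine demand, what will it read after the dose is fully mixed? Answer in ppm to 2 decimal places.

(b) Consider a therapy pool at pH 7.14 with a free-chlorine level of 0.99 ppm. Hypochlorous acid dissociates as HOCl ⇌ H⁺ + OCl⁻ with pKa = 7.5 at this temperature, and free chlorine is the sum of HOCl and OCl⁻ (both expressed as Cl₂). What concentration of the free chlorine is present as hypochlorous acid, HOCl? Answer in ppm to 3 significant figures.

(a) Volume: 146,000 US gal × 3.785 L/gal = 552,610 L.
(a) Available chlorine delivered: 1000 g × 0.898 = 898 g as Cl₂.
(a) Concentration rise: 898 g / 552,610 L = 1.625 mg/L = 1.63 ppm.
(a) Final FC: 2.5 + 1.63 = 4.13 ppm.

(b) [OCl⁻]/[HOCl] = 10^(pH − pKa) = 10^(7.14 − 7.5) = 10^-0.36 = 0.4365.
(b) Fraction as HOCl = 1 / (1 + 0.4365) = 0.6961.
(b) HOCl = 0.6961 × 0.99 ppm = 0.6892 ppm.

(a) 4.13 ppm; (b) 0.689 ppm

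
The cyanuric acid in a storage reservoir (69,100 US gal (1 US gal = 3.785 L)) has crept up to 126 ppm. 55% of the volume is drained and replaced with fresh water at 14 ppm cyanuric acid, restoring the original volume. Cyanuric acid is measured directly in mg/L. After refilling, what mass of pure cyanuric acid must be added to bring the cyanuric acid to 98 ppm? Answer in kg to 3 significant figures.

8.79 kg

Volume: 69,100 US gal × 3.785 L/gal = 261,544 L.
After draining 55% and refilling: 126 × 0.45 + 14 × 0.55 = 64.4 ppm.
Deficit to target: 98 − 64.4 = 33.6 mg/L.
Mass: 33.6 mg/L × 261,544 L = 8788 g cyanuric acid.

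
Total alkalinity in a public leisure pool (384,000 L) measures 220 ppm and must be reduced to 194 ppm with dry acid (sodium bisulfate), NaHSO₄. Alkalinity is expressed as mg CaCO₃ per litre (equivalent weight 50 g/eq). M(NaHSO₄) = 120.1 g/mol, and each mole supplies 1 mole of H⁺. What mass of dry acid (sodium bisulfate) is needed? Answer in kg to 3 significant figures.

24.0 kg

Alkalinity to neutralize: (220 − 194) = 26 mg/L as CaCO₃ × 384,000 L = 9984 g as CaCO₃.
Equivalents of H⁺ required: 9984 ÷ 50 g/eq = 199.7 eq = 199.7 mol NaHSO₄.
Mass of NaHSO₄: 199.7 × 120.1 = 23,980 g.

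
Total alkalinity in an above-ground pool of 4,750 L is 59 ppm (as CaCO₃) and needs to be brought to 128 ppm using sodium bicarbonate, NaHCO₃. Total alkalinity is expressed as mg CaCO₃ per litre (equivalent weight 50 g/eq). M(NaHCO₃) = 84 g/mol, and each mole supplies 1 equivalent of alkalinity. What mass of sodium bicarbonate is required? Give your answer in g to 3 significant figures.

551 g

Alkalinity to add: (128 − 59) = 69 mg/L as CaCO₃ × 4,750 L = 327.8 g as CaCO₃.
Equivalents: 327.8 g ÷ 50 g/eq = 6.555 eq.
NaHCO₃ supplies 1 eq per mole → 6.555 mol.
Mass: 6.555 mol × 84 g/mol = 550.6 g.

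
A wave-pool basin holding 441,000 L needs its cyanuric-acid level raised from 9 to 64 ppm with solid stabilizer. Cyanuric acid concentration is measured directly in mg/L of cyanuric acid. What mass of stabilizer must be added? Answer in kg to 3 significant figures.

CYA to add: (64 − 9) = 55 mg/L × 441,000 L = 24,260 g cyanuric acid.

24.3 kg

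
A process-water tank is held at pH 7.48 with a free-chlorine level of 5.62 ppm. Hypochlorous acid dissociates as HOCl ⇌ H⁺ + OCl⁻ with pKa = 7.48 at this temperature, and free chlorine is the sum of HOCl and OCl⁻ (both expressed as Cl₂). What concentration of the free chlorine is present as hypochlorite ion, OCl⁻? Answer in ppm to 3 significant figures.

[OCl⁻]/[HOCl] = 10^(pH − pKa) = 10^(7.48 − 7.48) = 10^0.00 = 1.
Fraction as HOCl = 1 / (1 + 1) = 0.5.
OCl⁻ = (1 − 0.5) × 5.62 ppm = 2.81 ppm.

2.81 ppm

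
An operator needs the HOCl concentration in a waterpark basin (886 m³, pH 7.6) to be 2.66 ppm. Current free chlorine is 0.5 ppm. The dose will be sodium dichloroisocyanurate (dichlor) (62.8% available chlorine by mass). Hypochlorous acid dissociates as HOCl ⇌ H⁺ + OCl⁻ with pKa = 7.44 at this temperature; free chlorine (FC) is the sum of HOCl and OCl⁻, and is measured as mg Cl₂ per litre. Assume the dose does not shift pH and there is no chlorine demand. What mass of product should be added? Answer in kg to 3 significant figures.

8.47 kg

Volume: 886 m³ = 886,000 L.
[OCl⁻]/[HOCl] = 10^(pH − pKa) = 10^(7.6 − 7.44) = 1.445; fraction as HOCl = 1/(1 + 1.445) = 0.4089.
Free chlorine required for 2.66 ppm HOCl: 2.66 / 0.4089 = 6.505 ppm.
FC to add: 6.505 − 0.5 = 6.005 mg/L as Cl₂.
Cl₂ equivalent: 6.005 mg/L × 886,000 L = 5320 g.
Product at 62.8% available Cl: 5320 / 0.628 = 8472 g.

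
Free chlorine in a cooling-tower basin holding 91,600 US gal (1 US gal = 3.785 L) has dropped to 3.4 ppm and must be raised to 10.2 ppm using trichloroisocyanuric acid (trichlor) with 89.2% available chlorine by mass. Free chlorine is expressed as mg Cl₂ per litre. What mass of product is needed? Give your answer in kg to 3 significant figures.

Volume: 91,600 US gal × 3.785 L/gal = 346,706 L.
Chlorine deficit: 10.2 − 3.4 = 6.8 ppm = 6.8 mg/L as Cl₂.
Cl₂ equivalent needed: 6.8 mg/L × 346,706 L = 2,358,000 mg = 2358 g.
Product at 89.2% available chlorine: 2358 / 0.892 = 2643 g.

2.64 kg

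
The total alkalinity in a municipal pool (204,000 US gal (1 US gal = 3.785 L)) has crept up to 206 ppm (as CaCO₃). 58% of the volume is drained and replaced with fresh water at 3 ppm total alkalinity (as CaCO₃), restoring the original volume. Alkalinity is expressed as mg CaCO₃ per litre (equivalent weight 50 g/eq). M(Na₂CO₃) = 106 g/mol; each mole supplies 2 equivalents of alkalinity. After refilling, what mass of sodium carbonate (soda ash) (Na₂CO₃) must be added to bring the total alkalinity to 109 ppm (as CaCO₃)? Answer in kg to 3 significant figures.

17.0 kg

Volume: 204,000 US gal × 3.785 L/gal = 772,140 L.
After draining 58% and refilling: 206 × 0.42 + 3 × 0.58 = 88.26 ppm.
Deficit to target: 109 − 88.26 = 20.74 mg/L.
As CaCO₃: 20.74 mg/L × 772,140 L = 16,010 g; ÷ 50 g/eq ÷ 2 = 160.1 mol Na₂CO₃.
Mass: 160.1 × 106 = 16,980 g.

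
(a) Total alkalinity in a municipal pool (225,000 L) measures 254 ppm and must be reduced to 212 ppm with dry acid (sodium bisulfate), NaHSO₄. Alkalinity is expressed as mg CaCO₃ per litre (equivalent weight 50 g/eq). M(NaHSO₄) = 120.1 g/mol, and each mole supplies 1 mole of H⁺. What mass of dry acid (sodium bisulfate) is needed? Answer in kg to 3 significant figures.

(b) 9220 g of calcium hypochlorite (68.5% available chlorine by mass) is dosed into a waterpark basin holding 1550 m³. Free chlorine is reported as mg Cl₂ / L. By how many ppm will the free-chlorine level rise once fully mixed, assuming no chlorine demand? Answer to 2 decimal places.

(a) Alkalinity to neutralize: (254 − 212) = 42 mg/L as CaCO₃ × 225,000 L = 9450 g as CaCO₃.
(a) Equivalents of H⁺ required: 9450 ÷ 50 g/eq = 189 eq = 189 mol NaHSO₄.
(a) Mass of NaHSO₄: 189 × 120.1 = 22,700 g.

(b) Volume: 1550 m³ = 1,550,000 L.
(b) Available chlorine delivered: 9220 g × 0.685 = 6316 g as Cl₂.
(b) Concentration rise: 6316 g / 1,550,000 L = 4.075 mg/L = 4.07 ppm.

(a) 22.7 kg; (b) 4.07 ppm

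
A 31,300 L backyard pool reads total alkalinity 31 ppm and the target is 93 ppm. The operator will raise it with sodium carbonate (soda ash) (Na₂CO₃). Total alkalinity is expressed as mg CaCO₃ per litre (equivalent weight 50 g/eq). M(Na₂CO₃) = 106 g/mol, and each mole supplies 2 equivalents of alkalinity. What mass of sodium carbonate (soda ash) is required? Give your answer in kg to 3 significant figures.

2.06 kg

Alkalinity to add: (93 − 31) = 62 mg/L as CaCO₃ × 31,300 L = 1941 g as CaCO₃.
Equivalents: 1941 g ÷ 50 g/eq = 38.81 eq.
Each mole of Na₂CO₃ supplies 2 eq, so 38.81 / 2 = 19.41 mol.
Mass: 19.41 mol × 106 g/mol = 2057 g.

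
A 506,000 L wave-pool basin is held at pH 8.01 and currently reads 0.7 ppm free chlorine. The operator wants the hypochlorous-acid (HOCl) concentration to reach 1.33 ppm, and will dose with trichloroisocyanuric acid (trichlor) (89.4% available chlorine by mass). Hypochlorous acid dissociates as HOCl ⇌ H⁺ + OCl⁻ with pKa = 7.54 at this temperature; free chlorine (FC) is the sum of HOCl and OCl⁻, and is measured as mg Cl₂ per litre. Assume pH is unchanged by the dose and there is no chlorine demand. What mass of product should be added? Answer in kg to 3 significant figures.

[OCl⁻]/[HOCl] = 10^(pH − pKa) = 10^(8.01 − 7.54) = 2.951; fraction as HOCl = 1/(1 + 2.951) = 0.2531.
Free chlorine required for 1.33 ppm HOCl: 1.33 / 0.2531 = 5.255 ppm.
FC to add: 5.255 − 0.7 = 4.555 mg/L as Cl₂.
Cl₂ equivalent: 4.555 mg/L × 506,000 L = 2305 g.
Product at 89.4% available Cl: 2305 / 0.894 = 2578 g.

2.58 kg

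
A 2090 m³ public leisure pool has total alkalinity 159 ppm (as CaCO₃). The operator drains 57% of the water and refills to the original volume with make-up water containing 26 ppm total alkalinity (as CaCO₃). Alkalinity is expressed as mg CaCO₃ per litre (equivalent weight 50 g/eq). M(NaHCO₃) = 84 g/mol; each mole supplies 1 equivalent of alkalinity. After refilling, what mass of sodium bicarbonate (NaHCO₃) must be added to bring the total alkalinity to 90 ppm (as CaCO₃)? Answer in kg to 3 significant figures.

Volume: 2090 m³ = 2,090,000 L.
After draining 57% and refilling: 159 × 0.43 + 26 × 0.57 = 83.19 ppm.
Deficit to target: 90 − 83.19 = 6.81 mg/L.
As CaCO₃: 6.81 mg/L × 2,090,000 L = 14,230 g; ÷ 50 g/eq ÷ 1 = 284.7 mol NaHCO₃.
Mass: 284.7 × 84 = 23,910 g.

23.9 kg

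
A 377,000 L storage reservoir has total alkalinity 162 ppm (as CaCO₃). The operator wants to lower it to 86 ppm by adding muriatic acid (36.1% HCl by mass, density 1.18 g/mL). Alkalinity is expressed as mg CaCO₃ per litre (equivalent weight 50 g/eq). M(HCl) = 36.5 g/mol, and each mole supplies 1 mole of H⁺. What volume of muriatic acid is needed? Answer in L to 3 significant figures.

49.1 L

Alkalinity to neutralize: (162 − 86) = 76 mg/L as CaCO₃ × 377,000 L = 28,650 g as CaCO₃.
Equivalents of H⁺ required: 28,650 ÷ 50 g/eq = 573 eq = 573 mol HCl.
Mass of HCl: 573 × 36.5 = 20,920 g.
Mass of 36.1% solution: 20,920 / 0.361 = 57,940 g.
Volume: 57,940 g ÷ 1.18 g/mL = 49,100 mL.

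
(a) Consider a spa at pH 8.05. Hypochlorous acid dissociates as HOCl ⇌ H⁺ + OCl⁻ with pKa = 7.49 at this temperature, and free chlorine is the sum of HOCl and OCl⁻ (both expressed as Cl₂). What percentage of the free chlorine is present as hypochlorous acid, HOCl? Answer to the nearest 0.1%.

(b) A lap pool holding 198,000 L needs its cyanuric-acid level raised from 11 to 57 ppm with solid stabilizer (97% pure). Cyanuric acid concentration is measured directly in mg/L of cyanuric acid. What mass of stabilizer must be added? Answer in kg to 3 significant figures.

(a) 21.6%; (b) 9.39 kg

(a) [OCl⁻]/[HOCl] = 10^(pH − pKa) = 10^(8.05 − 7.49) = 10^0.56 = 3.631.
(a) Fraction as HOCl = 1 / (1 + 3.631) = 0.2159.

(b) CYA to add: (57 − 11) = 46 mg/L × 198,000 L = 9108 g cyanuric acid.
(b) At 97% purity: 9108 / 0.97 = 9390 g product.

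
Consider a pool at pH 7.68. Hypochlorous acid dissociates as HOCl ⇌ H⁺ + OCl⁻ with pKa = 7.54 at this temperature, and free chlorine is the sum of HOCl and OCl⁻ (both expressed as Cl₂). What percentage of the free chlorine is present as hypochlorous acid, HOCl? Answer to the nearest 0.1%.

42.0%

[OCl⁻]/[HOCl] = 10^(pH − pKa) = 10^(7.68 − 7.54) = 10^0.14 = 1.38.
Fraction as HOCl = 1 / (1 + 1.38) = 0.4201.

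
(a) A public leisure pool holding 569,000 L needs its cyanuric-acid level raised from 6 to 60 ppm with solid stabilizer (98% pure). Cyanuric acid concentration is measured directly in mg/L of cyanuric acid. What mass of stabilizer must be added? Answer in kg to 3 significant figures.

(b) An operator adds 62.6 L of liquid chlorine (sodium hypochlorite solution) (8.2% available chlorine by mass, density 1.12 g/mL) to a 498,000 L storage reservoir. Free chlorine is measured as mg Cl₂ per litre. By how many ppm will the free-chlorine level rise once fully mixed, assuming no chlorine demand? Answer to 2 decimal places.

(a) 31.4 kg; (b) 11.54 ppm

(a) CYA to add: (60 − 6) = 54 mg/L × 569,000 L = 30,730 g cyanuric acid.
(a) At 98% purity: 30,730 / 0.98 = 31,350 g product.

(b) Mass of solution: 62.6 L × 1000 mL/L × 1.12 g/mL = 70,110 g.
(b) Available chlorine delivered: 70,110 g × 0.082 = 5749 g as Cl₂.
(b) Concentration rise: 5749 g / 498,000 L = 11.54 mg/L = 11.54 ppm.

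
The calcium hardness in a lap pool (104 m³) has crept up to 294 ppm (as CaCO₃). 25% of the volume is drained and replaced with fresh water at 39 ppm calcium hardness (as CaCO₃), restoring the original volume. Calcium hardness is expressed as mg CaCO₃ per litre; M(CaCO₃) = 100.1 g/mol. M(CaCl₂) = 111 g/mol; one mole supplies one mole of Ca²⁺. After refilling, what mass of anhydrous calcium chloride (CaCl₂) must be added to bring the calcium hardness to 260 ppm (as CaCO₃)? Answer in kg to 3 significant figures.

3.43 kg

Volume: 104 m³ = 104,000 L.
After draining 25% and refilling: 294 × 0.75 + 39 × 0.25 = 230.25 ppm.
Deficit to target: 260 − 230.25 = 29.75 mg/L.
As CaCO₃: 29.75 mg/L × 104,000 L = 3094 g; ÷ 100.1 = 30.91 mol Ca²⁺.
Mass: 30.91 × 111 = 3431 g.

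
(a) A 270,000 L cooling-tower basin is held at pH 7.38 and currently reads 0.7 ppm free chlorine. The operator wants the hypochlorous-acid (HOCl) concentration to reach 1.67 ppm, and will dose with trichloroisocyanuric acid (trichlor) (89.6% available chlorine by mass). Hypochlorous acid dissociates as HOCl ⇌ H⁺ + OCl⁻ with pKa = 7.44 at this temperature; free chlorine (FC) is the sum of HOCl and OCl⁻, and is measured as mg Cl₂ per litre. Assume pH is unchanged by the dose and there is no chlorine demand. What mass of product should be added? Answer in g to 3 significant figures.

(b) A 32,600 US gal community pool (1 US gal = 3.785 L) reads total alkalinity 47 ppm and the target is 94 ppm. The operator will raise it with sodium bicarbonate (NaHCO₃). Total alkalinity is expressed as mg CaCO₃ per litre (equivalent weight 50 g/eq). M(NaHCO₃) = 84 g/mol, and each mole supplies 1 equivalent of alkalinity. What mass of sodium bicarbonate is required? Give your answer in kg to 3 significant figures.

(a) [OCl⁻]/[HOCl] = 10^(pH − pKa) = 10^(7.38 − 7.44) = 0.871; fraction as HOCl = 1/(1 + 0.871) = 0.5345.
(a) Free chlorine required for 1.67 ppm HOCl: 1.67 / 0.5345 = 3.125 ppm.
(a) FC to add: 3.125 − 0.7 = 2.425 mg/L as Cl₂.
(a) Cl₂ equivalent: 2.425 mg/L × 270,000 L = 654.6 g.
(a) Product at 89.6% available Cl: 654.6 / 0.896 = 730.6 g.

(b) Volume: 32,600 US gal × 3.785 L/gal = 123,391 L.
(b) Alkalinity to add: (94 − 47) = 47 mg/L as CaCO₃ × 123,391 L = 5799 g as CaCO₃.
(b) Equivalents: 5799 g ÷ 50 g/eq = 116 eq.
(b) NaHCO₃ supplies 1 eq per mole → 116 mol.
(b) Mass: 116 mol × 84 g/mol = 9743 g.

(a) 731 g; (b) 9.74 kg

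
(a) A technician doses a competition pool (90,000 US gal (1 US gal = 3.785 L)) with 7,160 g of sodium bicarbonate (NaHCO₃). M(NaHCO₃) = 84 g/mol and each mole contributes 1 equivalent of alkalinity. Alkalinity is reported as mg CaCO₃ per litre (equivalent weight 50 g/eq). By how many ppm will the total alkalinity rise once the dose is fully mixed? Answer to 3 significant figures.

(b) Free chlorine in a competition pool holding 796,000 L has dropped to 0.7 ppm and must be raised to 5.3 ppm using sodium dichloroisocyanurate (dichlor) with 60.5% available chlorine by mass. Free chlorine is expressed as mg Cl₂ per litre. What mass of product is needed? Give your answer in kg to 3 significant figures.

(a) 12.5 ppm; (b) 6.05 kg

(a) Volume: 90,000 US gal × 3.785 L/gal = 340,650 L.
(a) Moles of NaHCO₃: 7,160 g ÷ 84 g/mol = 85.24 mol → 85.24 eq of alkalinity.
(a) As CaCO₃: 85.24 eq × 50 g/eq = 4262 g.
(a) Rise: 4262 g / 340,650 L × 1000 = 12.51 mg/L.

(b) Chlorine deficit: 5.3 − 0.7 = 4.6 ppm = 4.6 mg/L as Cl₂.
(b) Cl₂ equivalent needed: 4.6 mg/L × 796,000 L = 3,662,000 mg = 3662 g.
(b) Product at 60.5% available chlorine: 3662 / 0.605 = 6052 g.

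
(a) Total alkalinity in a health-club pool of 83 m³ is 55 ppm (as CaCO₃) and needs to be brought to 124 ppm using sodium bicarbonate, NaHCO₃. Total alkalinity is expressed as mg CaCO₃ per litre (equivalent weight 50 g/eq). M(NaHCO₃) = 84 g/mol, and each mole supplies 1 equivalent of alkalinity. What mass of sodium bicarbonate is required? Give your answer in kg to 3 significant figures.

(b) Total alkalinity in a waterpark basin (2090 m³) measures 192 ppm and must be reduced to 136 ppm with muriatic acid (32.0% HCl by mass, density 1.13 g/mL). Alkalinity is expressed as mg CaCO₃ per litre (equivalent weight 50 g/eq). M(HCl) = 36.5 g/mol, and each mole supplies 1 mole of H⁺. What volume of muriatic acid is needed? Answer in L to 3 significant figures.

(a) 9.62 kg; (b) 236 L

(a) Volume: 83 m³ = 83,000 L.
(a) Alkalinity to add: (124 − 55) = 69 mg/L as CaCO₃ × 83,000 L = 5727 g as CaCO₃.
(a) Equivalents: 5727 g ÷ 50 g/eq = 114.5 eq.
(a) NaHCO₃ supplies 1 eq per mole → 114.5 mol.
(a) Mass: 114.5 mol × 84 g/mol = 9621 g.

(b) Volume: 2090 m³ = 2,090,000 L.
(b) Alkalinity to neutralize: (192 − 136) = 56 mg/L as CaCO₃ × 2,090,000 L = 117,000 g as CaCO₃.
(b) Equivalents of H⁺ required: 117,000 ÷ 50 g/eq = 2341 eq = 2341 mol HCl.
(b) Mass of HCl: 2341 × 36.5 = 85,440 g.
(b) Mass of 32.0% solution: 85,440 / 0.32 = 267,000 g.
(b) Volume: 267,000 g ÷ 1.13 g/mL = 236,300 mL.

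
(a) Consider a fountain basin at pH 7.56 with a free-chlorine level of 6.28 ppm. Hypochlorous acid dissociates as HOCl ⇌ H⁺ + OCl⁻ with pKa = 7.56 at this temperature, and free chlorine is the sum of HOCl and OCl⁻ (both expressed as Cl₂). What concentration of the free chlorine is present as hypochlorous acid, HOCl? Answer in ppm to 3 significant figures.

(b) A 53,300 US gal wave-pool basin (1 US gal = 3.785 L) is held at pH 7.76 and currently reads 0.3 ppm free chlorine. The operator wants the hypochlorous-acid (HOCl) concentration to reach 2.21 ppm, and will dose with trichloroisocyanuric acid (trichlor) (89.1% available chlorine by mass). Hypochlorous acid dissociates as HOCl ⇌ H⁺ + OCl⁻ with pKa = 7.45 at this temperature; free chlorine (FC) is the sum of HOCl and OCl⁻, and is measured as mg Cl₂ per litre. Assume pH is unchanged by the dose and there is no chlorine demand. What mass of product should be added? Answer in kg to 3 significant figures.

(a) 3.14 ppm; (b) 1.45 kg

(a) [OCl⁻]/[HOCl] = 10^(pH − pKa) = 10^(7.56 − 7.56) = 10^0.00 = 1.
(a) Fraction as HOCl = 1 / (1 + 1) = 0.5.
(a) HOCl = 0.5 × 6.28 ppm = 3.14 ppm.

(b) Volume: 53,300 US gal × 3.785 L/gal = 201,740 L.
(b) [OCl⁻]/[HOCl] = 10^(pH − pKa) = 10^(7.76 − 7.45) = 2.042; fraction as HOCl = 1/(1 + 2.042) = 0.3288.
(b) Free chlorine required for 2.21 ppm HOCl: 2.21 / 0.3288 = 6.722 ppm.
(b) FC to add: 6.722 − 0.3 = 6.422 mg/L as Cl₂.
(b) Cl₂ equivalent: 6.422 mg/L × 201,740 L = 1296 g.
(b) Product at 89.1% available Cl: 1296 / 0.891 = 1454 g.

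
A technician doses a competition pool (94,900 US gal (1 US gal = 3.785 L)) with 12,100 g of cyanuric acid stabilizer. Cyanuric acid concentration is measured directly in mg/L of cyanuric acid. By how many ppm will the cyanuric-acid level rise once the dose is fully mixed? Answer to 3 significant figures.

33.7 ppm

Volume: 94,900 US gal × 3.785 L/gal = 359,196 L.
Rise: 12,100 g / 359,196 L × 1000 = 33.69 mg/L.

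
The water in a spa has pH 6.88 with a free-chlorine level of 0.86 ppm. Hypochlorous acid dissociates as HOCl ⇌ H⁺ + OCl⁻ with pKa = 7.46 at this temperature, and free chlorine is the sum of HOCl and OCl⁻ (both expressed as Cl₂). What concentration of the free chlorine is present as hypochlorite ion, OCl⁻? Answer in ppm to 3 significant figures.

0.179 ppm

[OCl⁻]/[HOCl] = 10^(pH − pKa) = 10^(6.88 − 7.46) = 10^-0.58 = 0.263.
Fraction as HOCl = 1 / (1 + 0.263) = 0.7917.
OCl⁻ = (1 − 0.7917) × 0.86 ppm = 0.1791 ppm.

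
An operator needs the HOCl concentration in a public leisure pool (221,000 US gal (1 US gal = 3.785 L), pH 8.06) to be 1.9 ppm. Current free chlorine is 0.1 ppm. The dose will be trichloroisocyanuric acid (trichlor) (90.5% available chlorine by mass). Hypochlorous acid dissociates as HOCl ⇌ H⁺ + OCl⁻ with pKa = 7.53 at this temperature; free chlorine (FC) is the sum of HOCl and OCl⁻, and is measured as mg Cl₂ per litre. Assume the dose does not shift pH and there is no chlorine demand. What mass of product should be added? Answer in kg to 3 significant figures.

Volume: 221,000 US gal × 3.785 L/gal = 836,485 L.
[OCl⁻]/[HOCl] = 10^(pH − pKa) = 10^(8.06 − 7.53) = 3.388; fraction as HOCl = 1/(1 + 3.388) = 0.2279.
Free chlorine required for 1.9 ppm HOCl: 1.9 / 0.2279 = 8.338 ppm.
FC to add: 8.338 − 0.1 = 8.238 mg/L as Cl₂.
Cl₂ equivalent: 8.238 mg/L × 836,485 L = 6891 g.
Product at 90.5% available Cl: 6891 / 0.905 = 7614 g.

7.61 kg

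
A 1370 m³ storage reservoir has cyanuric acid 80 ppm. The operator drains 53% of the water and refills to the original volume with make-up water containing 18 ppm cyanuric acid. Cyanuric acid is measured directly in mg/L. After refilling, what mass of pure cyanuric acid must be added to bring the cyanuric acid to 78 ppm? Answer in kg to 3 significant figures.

42.3 kg

Volume: 1370 m³ = 1,370,000 L.
After draining 53% and refilling: 80 × 0.47 + 18 × 0.53 = 47.14 ppm.
Deficit to target: 78 − 47.14 = 30.86 mg/L.
Mass: 30.86 mg/L × 1,370,000 L = 42,280 g cyanuric acid.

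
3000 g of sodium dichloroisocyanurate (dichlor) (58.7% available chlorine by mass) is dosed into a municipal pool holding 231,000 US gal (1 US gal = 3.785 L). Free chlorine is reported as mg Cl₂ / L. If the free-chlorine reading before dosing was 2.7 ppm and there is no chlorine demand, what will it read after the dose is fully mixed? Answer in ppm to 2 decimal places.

Volume: 231,000 US gal × 3.785 L/gal = 874,335 L.
Available chlorine delivered: 3000 g × 0.587 = 1761 g as Cl₂.
Concentration rise: 1761 g / 874,335 L = 2.014 mg/L = 2.01 ppm.
Final FC: 2.7 + 2.01 = 4.71 ppm.

4.71 ppm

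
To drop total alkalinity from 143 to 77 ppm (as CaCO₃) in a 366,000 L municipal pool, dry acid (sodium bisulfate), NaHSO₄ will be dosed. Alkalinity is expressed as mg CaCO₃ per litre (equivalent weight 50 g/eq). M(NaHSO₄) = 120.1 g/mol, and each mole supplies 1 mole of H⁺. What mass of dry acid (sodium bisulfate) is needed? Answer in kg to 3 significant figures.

Alkalinity to neutralize: (143 − 77) = 66 mg/L as CaCO₃ × 366,000 L = 24,160 g as CaCO₃.
Equivalents of H⁺ required: 24,160 ÷ 50 g/eq = 483.1 eq = 483.1 mol NaHSO₄.
Mass of NaHSO₄: 483.1 × 120.1 = 58,020 g.

58.0 kg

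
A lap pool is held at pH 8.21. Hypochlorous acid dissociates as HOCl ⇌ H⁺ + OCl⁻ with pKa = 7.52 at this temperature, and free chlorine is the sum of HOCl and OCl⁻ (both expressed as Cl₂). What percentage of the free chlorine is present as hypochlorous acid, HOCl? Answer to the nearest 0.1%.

17.0%

[OCl⁻]/[HOCl] = 10^(pH − pKa) = 10^(8.21 − 7.52) = 10^0.69 = 4.898.
Fraction as HOCl = 1 / (1 + 4.898) = 0.1696.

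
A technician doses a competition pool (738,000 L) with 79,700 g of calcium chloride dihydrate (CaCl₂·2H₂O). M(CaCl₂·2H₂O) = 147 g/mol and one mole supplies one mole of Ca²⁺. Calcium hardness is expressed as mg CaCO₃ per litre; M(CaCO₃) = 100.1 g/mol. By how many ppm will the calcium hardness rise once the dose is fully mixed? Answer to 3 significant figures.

73.5 ppm

Moles of Ca²⁺: 79,700 g ÷ 147 g/mol = 542.2 mol.
As CaCO₃: 542.2 mol × 100.1 g/mol = 54,270 g.
Rise: 54,270 g / 738,000 L × 1000 = 73.54 mg/L.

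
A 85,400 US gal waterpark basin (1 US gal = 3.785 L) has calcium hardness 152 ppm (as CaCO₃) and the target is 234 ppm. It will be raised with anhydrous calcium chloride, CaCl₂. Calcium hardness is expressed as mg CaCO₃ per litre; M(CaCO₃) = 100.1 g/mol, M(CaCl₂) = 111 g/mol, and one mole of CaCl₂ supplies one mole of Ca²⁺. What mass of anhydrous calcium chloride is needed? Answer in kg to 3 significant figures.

29.4 kg

Volume: 85,400 US gal × 3.785 L/gal = 323,239 L.
Hardness to add: (234 − 152) = 82 mg/L as CaCO₃ × 323,239 L = 26,510 g as CaCO₃.
Moles of Ca²⁺ (1 mol Ca²⁺ ≡ 1 mol CaCO₃): 26,510 / 100.1 g/mol = 264.8 mol.
Mass of CaCl₂: 264.8 × 111 = 29,390 g.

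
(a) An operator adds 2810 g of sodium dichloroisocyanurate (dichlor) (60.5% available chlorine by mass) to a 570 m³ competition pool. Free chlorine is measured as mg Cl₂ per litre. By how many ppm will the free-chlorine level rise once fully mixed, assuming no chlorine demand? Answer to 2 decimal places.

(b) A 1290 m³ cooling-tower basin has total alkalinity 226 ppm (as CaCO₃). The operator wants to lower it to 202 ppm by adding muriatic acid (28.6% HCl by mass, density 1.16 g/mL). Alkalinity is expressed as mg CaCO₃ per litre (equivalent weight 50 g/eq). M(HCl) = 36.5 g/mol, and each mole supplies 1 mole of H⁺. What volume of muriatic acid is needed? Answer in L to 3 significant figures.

(a) 2.98 ppm; (b) 68.1 L

(a) Volume: 570 m³ = 570,000 L.
(a) Available chlorine delivered: 2810 g × 0.605 = 1700 g as Cl₂.
(a) Concentration rise: 1700 g / 570,000 L = 2.983 mg/L = 2.98 ppm.

(b) Volume: 1290 m³ = 1,290,000 L.
(b) Alkalinity to neutralize: (226 − 202) = 24 mg/L as CaCO₃ × 1,290,000 L = 30,960 g as CaCO₃.
(b) Equivalents of H⁺ required: 30,960 ÷ 50 g/eq = 619.2 eq = 619.2 mol HCl.
(b) Mass of HCl: 619.2 × 36.5 = 22,600 g.
(b) Mass of 28.6% solution: 22,600 / 0.286 = 79,020 g.
(b) Volume: 79,020 g ÷ 1.16 g/mL = 68,120 mL.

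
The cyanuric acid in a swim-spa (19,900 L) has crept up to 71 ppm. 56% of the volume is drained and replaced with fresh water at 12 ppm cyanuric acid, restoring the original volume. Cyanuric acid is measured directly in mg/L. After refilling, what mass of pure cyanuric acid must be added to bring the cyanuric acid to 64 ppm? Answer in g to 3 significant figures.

518 g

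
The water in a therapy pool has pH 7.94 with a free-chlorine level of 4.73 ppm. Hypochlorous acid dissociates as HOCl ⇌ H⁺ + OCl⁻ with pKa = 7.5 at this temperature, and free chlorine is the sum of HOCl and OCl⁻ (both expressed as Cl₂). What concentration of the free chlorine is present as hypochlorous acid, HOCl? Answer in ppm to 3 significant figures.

1.26 ppm

[OCl⁻]/[HOCl] = 10^(pH − pKa) = 10^(7.94 − 7.5) = 10^0.44 = 2.754.
Fraction as HOCl = 1 / (1 + 2.754) = 0.2664.
HOCl = 0.2664 × 4.73 ppm = 1.26 ppm.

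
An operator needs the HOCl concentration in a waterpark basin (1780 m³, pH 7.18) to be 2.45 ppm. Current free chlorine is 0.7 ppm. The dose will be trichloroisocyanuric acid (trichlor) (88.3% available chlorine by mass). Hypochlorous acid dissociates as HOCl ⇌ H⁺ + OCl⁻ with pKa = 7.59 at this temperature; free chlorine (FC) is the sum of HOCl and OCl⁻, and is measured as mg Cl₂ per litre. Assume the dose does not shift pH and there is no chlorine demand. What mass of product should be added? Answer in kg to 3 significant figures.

Volume: 1780 m³ = 1,780,000 L.
[OCl⁻]/[HOCl] = 10^(pH − pKa) = 10^(7.18 − 7.59) = 0.389; fraction as HOCl = 1/(1 + 0.389) = 0.7199.
Free chlorine required for 2.45 ppm HOCl: 2.45 / 0.7199 = 3.403 ppm.
FC to add: 3.403 − 0.7 = 2.703 mg/L as Cl₂.
Cl₂ equivalent: 2.703 mg/L × 1,780,000 L = 4812 g.
Product at 88.3% available Cl: 4812 / 0.883 = 5449 g.

5.45 kg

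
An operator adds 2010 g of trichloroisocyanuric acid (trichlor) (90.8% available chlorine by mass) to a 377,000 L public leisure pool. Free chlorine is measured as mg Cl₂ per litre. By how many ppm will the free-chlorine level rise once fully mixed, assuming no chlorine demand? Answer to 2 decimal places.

Available chlorine delivered: 2010 g × 0.908 = 1825 g as Cl₂.
Concentration rise: 1825 g / 377,000 L = 4.841 mg/L = 4.84 ppm.

4.84 ppm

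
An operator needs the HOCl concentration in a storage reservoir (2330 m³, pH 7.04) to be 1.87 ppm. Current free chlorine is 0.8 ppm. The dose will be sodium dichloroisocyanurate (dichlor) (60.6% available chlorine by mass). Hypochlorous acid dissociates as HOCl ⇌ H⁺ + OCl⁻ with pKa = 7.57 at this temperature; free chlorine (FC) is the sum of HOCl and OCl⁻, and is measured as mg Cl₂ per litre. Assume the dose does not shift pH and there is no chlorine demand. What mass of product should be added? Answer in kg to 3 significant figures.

Volume: 2330 m³ = 2,330,000 L.
[OCl⁻]/[HOCl] = 10^(pH − pKa) = 10^(7.04 − 7.57) = 0.2951; fraction as HOCl = 1/(1 + 0.2951) = 0.7721.
Free chlorine required for 1.87 ppm HOCl: 1.87 / 0.7721 = 2.422 ppm.
FC to add: 2.422 − 0.8 = 1.622 mg/L as Cl₂.
Cl₂ equivalent: 1.622 mg/L × 2,330,000 L = 3779 g.
Product at 60.6% available Cl: 3779 / 0.606 = 6236 g.

6.24 kg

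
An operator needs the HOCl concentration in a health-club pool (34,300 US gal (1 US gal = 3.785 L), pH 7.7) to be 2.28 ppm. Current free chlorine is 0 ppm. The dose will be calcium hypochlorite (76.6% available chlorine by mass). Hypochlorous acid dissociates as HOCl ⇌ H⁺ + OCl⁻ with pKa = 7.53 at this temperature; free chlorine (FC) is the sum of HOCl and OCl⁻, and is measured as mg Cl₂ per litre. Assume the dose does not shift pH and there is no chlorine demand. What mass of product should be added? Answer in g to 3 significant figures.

958 g

Volume: 34,300 US gal × 3.785 L/gal = 129,826 L.
[OCl⁻]/[HOCl] = 10^(pH − pKa) = 10^(7.7 − 7.53) = 1.479; fraction as HOCl = 1/(1 + 1.479) = 0.4034.
Free chlorine required for 2.28 ppm HOCl: 2.28 / 0.4034 = 5.652 ppm.
FC to add: 5.652 − 0 = 5.652 mg/L as Cl₂.
Cl₂ equivalent: 5.652 mg/L × 129,826 L = 733.8 g.
Product at 76.6% available Cl: 733.8 / 0.766 = 958 g.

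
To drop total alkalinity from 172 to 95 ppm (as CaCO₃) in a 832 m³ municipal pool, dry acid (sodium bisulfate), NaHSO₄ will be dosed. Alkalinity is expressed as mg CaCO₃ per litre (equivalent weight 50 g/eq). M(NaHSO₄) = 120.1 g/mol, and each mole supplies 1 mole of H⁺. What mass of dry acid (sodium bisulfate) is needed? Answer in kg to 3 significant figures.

154 kg

Volume: 832 m³ = 832,000 L.
Alkalinity to neutralize: (172 − 95) = 77 mg/L as CaCO₃ × 832,000 L = 64,060 g as CaCO₃.
Equivalents of H⁺ required: 64,060 ÷ 50 g/eq = 1281 eq = 1281 mol NaHSO₄.
Mass of NaHSO₄: 1281 × 120.1 = 153,900 g.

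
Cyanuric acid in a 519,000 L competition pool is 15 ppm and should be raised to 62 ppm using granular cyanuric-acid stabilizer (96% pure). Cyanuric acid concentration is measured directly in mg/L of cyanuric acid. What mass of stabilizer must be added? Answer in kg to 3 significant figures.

25.4 kg

CYA to add: (62 − 15) = 47 mg/L × 519,000 L = 24,390 g cyanuric acid.
At 96% purity: 24,390 / 0.96 = 25,410 g product.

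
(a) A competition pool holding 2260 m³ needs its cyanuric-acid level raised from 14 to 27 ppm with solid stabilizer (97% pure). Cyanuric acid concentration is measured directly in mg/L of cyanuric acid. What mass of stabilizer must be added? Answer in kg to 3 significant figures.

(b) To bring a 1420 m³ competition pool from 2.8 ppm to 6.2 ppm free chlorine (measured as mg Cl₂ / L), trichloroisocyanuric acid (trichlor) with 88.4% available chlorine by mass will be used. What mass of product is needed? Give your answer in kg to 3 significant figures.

(a) 30.3 kg; (b) 5.46 kg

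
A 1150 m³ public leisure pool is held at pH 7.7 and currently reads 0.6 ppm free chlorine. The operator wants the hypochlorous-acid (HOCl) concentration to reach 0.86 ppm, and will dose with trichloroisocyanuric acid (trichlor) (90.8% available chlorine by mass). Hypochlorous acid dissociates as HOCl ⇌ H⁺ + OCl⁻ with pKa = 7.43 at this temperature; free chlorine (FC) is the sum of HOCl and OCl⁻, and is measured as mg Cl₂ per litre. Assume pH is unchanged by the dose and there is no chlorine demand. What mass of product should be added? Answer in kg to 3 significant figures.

2.36 kg

Volume: 1150 m³ = 1,150,000 L.
[OCl⁻]/[HOCl] = 10^(pH − pKa) = 10^(7.7 − 7.43) = 1.862; fraction as HOCl = 1/(1 + 1.862) = 0.3494.
Free chlorine required for 0.86 ppm HOCl: 0.86 / 0.3494 = 2.461 ppm.
FC to add: 2.461 − 0.6 = 1.861 mg/L as Cl₂.
Cl₂ equivalent: 1.861 mg/L × 1,150,000 L = 2141 g.
Product at 90.8% available Cl: 2141 / 0.908 = 2357 g.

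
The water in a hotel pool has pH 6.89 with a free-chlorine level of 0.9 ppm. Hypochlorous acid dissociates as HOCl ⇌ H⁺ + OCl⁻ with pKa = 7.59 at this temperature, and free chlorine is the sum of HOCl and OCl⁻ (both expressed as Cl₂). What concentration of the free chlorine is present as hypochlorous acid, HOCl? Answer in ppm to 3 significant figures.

[OCl⁻]/[HOCl] = 10^(pH − pKa) = 10^(6.89 − 7.59) = 10^-0.70 = 0.1995.
Fraction as HOCl = 1 / (1 + 0.1995) = 0.8337.
HOCl = 0.8337 × 0.9 ppm = 0.7503 ppm.

0.750 ppm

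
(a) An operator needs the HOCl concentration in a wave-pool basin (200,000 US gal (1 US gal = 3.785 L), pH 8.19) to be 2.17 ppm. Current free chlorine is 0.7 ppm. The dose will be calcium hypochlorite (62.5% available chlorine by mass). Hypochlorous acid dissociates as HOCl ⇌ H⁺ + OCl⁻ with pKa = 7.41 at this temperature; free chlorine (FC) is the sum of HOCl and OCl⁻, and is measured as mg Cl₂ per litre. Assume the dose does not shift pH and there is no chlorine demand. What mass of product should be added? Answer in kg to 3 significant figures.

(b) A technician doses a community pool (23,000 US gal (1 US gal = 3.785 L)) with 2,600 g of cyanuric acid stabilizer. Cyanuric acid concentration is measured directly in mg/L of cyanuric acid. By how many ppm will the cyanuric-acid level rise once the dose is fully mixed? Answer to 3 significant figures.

(a) 17.6 kg; (b) 29.9 ppm

(a) Volume: 200,000 US gal × 3.785 L/gal = 757,000 L.
(a) [OCl⁻]/[HOCl] = 10^(pH − pKa) = 10^(8.19 − 7.41) = 6.026; fraction as HOCl = 1/(1 + 6.026) = 0.1423.
(a) Free chlorine required for 2.17 ppm HOCl: 2.17 / 0.1423 = 15.25 ppm.
(a) FC to add: 15.25 − 0.7 = 14.55 mg/L as Cl₂.
(a) Cl₂ equivalent: 14.55 mg/L × 757,000 L = 11,010 g.
(a) Product at 62.5% available Cl: 11,010 / 0.625 = 17,620 g.

(b) Volume: 23,000 US gal × 3.785 L/gal = 87,055 L.
(b) Rise: 2,600 g / 87,055 L × 1000 = 29.87 mg/L.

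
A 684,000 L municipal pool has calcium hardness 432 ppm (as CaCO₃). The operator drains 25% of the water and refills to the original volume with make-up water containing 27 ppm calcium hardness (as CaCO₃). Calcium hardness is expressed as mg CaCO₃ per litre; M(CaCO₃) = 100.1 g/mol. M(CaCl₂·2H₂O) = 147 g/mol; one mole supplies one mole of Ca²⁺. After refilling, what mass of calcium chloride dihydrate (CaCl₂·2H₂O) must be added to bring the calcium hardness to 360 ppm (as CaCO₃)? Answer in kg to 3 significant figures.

29.4 kg

After draining 25% and refilling: 432 × 0.75 + 27 × 0.25 = 330.75 ppm.
Deficit to target: 360 − 330.75 = 29.25 mg/L.
As CaCO₃: 29.25 mg/L × 684,000 L = 20,010 g; ÷ 100.1 = 199.9 mol Ca²⁺.
Mass: 199.9 × 147 = 29,380 g.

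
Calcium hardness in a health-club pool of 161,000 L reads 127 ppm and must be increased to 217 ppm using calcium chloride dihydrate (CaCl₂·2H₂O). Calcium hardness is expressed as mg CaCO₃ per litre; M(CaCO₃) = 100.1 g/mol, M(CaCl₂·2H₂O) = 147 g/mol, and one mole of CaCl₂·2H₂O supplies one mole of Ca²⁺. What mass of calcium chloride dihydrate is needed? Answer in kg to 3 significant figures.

21.3 kg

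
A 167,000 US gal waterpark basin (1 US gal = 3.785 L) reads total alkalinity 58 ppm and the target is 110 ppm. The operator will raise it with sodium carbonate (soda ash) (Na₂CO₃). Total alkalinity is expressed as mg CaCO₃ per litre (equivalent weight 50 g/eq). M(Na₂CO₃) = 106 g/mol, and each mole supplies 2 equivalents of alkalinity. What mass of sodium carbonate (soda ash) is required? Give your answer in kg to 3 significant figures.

34.8 kg

Volume: 167,000 US gal × 3.785 L/gal = 632,095 L.
Alkalinity to add: (110 − 58) = 52 mg/L as CaCO₃ × 632,095 L = 32,870 g as CaCO₃.
Equivalents: 32,870 g ÷ 50 g/eq = 657.4 eq.
Each mole of Na₂CO₃ supplies 2 eq, so 657.4 / 2 = 328.7 mol.
Mass: 328.7 mol × 106 g/mol = 34,840 g.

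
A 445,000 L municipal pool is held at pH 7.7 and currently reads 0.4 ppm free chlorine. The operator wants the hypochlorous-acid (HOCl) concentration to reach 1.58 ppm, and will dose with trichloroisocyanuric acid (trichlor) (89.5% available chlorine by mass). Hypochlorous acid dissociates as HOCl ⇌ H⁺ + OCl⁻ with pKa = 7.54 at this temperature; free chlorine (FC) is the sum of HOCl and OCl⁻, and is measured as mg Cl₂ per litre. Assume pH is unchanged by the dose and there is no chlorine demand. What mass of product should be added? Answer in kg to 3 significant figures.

1.72 kg

[OCl⁻]/[HOCl] = 10^(pH − pKa) = 10^(7.7 − 7.54) = 1.445; fraction as HOCl = 1/(1 + 1.445) = 0.4089.
Free chlorine required for 1.58 ppm HOCl: 1.58 / 0.4089 = 3.864 ppm.
FC to add: 3.864 − 0.4 = 3.464 mg/L as Cl₂.
Cl₂ equivalent: 3.464 mg/L × 445,000 L = 1541 g.
Product at 89.5% available Cl: 1541 / 0.895 = 1722 g.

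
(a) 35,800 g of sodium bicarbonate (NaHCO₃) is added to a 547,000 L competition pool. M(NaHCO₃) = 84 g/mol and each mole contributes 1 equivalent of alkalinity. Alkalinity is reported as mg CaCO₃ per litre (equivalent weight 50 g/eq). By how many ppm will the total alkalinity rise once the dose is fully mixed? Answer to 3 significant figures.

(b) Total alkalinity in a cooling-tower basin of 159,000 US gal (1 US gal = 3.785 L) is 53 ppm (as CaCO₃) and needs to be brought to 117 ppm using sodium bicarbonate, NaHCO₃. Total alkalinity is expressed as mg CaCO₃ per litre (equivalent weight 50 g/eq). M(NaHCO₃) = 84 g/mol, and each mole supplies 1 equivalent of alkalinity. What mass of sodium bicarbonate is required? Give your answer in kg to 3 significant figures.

(a) 39.0 ppm; (b) 64.7 kg

(a) Moles of NaHCO₃: 35,800 g ÷ 84 g/mol = 426.2 mol → 426.2 eq of alkalinity.
(a) As CaCO₃: 426.2 eq × 50 g/eq = 21,310 g.
(a) Rise: 21,310 g / 547,000 L × 1000 = 38.96 mg/L.

(b) Volume: 159,000 US gal × 3.785 L/gal = 601,815 L.
(b) Alkalinity to add: (117 − 53) = 64 mg/L as CaCO₃ × 601,815 L = 38,520 g as CaCO₃.
(b) Equivalents: 38,520 g ÷ 50 g/eq = 770.3 eq.
(b) NaHCO₃ supplies 1 eq per mole → 770.3 mol.
(b) Mass: 770.3 mol × 84 g/mol = 64,710 g.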